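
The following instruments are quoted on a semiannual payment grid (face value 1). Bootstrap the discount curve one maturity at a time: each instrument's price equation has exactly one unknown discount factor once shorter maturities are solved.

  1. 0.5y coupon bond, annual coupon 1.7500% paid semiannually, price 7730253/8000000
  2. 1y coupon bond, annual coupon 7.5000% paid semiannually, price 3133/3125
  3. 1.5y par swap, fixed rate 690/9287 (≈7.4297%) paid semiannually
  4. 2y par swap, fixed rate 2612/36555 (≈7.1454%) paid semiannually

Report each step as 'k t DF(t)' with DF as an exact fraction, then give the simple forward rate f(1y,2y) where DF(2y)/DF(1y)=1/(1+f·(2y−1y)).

step 1 [0.5y] bond c/2=7/800: DF=(7730253/8000000 − 7/800·(0))/(1+7/800) = 9579/10000 ≈ 0.957900
step 2 [1y] bond c/2=3/80: DF=(3133/3125 − 3/80·(0.957900))/(1+3/80) = 9317/10000 ≈ 0.931700
step 3 [1.5y] swap r/2=345/9287: DF=(1 − 345/9287·(0.957900+0.931700))/(1+345/9287) = 1793/2000 ≈ 0.896500
step 4 [2y] swap r/2=1306/36555: DF=(1 − 1306/36555·(0.957900+0.931700+0.896500))/(1+1306/36555) = 4347/5000 ≈ 0.869400

1 1/2 9579/10000
2 1 9317/10000
3 3/2 1793/2000
4 2 4347/5000
f(1y,2y) = ((9317/10000)/(4347/5000) − 1)/(1) = 89/1242 ≈ 7.1659%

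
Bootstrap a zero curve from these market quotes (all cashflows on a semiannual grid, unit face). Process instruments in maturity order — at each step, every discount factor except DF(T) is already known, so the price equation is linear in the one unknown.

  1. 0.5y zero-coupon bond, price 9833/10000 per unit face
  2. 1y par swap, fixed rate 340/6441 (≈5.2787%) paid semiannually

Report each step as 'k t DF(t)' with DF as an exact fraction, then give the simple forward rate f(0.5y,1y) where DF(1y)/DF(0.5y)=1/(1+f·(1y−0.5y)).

step 1 [0.5y] zero: DF = P = 9833/10000 ≈ 0.983300
step 2 [1y] swap r/2=170/6441: DF=(1 − 170/6441·(0.983300))/(1+170/6441) = 949/1000 ≈ 0.949000

1 1/2 9833/10000
2 1 949/1000
f(0.5y,1y) = ((9833/10000)/(949/1000) − 1)/(1/2) = 343/4745 ≈ 7.2287%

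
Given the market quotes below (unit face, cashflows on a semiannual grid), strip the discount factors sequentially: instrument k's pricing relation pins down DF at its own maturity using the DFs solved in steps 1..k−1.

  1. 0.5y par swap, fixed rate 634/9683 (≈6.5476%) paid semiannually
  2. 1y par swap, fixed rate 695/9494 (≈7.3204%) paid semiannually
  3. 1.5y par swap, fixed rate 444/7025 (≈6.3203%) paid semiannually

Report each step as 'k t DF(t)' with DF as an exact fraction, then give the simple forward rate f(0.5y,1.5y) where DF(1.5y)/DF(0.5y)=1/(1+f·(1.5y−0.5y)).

1 1/2 9683/10000
2 1 1861/2000
3 3/2 1139/1250
f(0.5y,1.5y) = ((9683/10000)/(1139/1250) − 1)/(1) = 571/9112 ≈ 6.2665%

step 1 [0.5y] swap r/2=317/9683: DF=(1 − 317/9683·(0))/(1+317/9683) = 9683/10000 ≈ 0.968300
step 2 [1y] swap r/2=695/18988: DF=(1 − 695/18988·(0.968300))/(1+695/18988) = 1861/2000 ≈ 0.930500
step 3 [1.5y] swap r/2=222/7025: DF=(1 − 222/7025·(0.968300+0.930500))/(1+222/7025) = 1139/1250 ≈ 0.911200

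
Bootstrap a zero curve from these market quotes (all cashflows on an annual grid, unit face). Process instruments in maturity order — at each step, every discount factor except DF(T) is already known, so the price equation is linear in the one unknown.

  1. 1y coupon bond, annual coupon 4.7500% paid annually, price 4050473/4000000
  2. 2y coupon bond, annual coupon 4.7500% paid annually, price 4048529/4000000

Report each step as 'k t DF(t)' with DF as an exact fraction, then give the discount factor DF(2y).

step 1 [1y] bond c/1=19/400: DF=(4050473/4000000 − 19/400·(0))/(1+19/400) = 9667/10000 ≈ 0.966700
step 2 [2y] bond c/1=19/400: DF=(4048529/4000000 − 19/400·(0.966700))/(1+19/400) = 1153/1250 ≈ 0.922400

1 1 9667/10000
2 2 1153/1250
DF(2y) = 1153/1250 ≈ 0.922400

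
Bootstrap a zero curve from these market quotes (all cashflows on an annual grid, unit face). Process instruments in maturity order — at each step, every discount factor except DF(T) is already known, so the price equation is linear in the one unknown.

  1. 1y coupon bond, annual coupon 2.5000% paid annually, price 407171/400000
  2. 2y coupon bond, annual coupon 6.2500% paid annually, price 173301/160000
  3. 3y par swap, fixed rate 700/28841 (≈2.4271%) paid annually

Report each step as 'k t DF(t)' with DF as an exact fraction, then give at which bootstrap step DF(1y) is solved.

1 1 9931/10000
2 2 961/1000
3 3 93/100
DF(1y) is solved at step 1

step 1 [1y] bond c/1=1/40: DF=(407171/400000 − 1/40·(0))/(1+1/40) = 9931/10000 ≈ 0.993100
step 2 [2y] bond c/1=1/16: DF=(173301/160000 − 1/16·(0.993100))/(1+1/16) = 961/1000 ≈ 0.961000
step 3 [3y] swap r/1=700/28841: DF=(1 − 700/28841·(0.993100+0.961000))/(1+700/28841) = 93/100 ≈ 0.930000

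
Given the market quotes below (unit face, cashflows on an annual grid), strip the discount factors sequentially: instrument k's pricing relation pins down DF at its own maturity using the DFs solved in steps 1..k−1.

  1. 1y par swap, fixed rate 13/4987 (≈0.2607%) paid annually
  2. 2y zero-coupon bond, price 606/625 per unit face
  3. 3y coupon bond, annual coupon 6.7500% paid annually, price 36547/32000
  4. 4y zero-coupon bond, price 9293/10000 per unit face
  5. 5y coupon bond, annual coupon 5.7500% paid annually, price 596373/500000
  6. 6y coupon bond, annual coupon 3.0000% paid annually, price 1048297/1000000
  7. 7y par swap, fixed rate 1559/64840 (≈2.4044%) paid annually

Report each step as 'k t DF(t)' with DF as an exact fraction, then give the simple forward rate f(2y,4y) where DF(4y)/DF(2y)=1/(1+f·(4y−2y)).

1 1 4987/5000
2 2 606/625
3 3 1891/2000
4 4 9293/10000
5 5 919/1000
6 6 8791/10000
7 7 8441/10000
f(2y,4y) = ((606/625)/(9293/10000) − 1)/(2) = 403/18586 ≈ 2.1683%

step 1 [1y] swap r/1=13/4987: DF=(1 − 13/4987·(0))/(1+13/4987) = 4987/5000 ≈ 0.997400
step 2 [2y] zero: DF = P = 606/625 ≈ 0.969600
step 3 [3y] bond c/1=27/400: DF=(36547/32000 − 27/400·(0.997400+0.969600))/(1+27/400) = 1891/2000 ≈ 0.945500
step 4 [4y] zero: DF = P = 9293/10000 ≈ 0.929300
step 5 [5y] bond c/1=23/400: DF=(596373/500000 − 23/400·(0.997400+0.969600+0.945500+0.929300))/(1+23/400) = 919/1000 ≈ 0.919000
step 6 [6y] bond c/1=3/100: DF=(1048297/1000000 − 3/100·(0.997400+0.969600+0.945500+0.929300+0.919000))/(1+3/100) = 8791/10000 ≈ 0.879100
step 7 [7y] swap r/1=1559/64840: DF=(1 − 1559/64840·(0.997400+0.969600+0.945500+0.929300+0.919000+0.879100))/(1+1559/64840) = 8441/10000 ≈ 0.844100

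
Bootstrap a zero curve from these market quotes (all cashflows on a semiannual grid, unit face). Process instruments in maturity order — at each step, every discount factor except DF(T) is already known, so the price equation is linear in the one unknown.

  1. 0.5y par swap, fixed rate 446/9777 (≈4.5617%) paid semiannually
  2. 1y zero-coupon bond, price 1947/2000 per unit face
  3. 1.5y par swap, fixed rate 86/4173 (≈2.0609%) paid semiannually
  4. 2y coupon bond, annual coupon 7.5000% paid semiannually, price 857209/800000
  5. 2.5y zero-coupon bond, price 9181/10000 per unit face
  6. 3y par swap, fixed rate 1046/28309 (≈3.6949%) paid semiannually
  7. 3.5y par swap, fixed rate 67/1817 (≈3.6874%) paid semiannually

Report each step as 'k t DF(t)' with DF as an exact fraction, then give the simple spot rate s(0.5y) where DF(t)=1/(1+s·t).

step 1 [0.5y] swap r/2=223/9777: DF=(1 − 223/9777·(0))/(1+223/9777) = 9777/10000 ≈ 0.977700
step 2 [1y] zero: DF = P = 1947/2000 ≈ 0.973500
step 3 [1.5y] swap r/2=43/4173: DF=(1 − 43/4173·(0.977700+0.973500))/(1+43/4173) = 9699/10000 ≈ 0.969900
step 4 [2y] bond c/2=3/80: DF=(857209/800000 − 3/80·(0.977700+0.973500+0.969900))/(1+3/80) = 1159/1250 ≈ 0.927200
step 5 [2.5y] zero: DF = P = 9181/10000 ≈ 0.918100
step 6 [3y] swap r/2=523/28309: DF=(1 − 523/28309·(0.977700+0.973500+0.969900+0.927200+0.918100))/(1+523/28309) = 4477/5000 ≈ 0.895400
step 7 [3.5y] swap r/2=67/3634: DF=(1 − 67/3634·(0.977700+0.973500+0.969900+0.927200+0.918100+0.895400))/(1+67/3634) = 4397/5000 ≈ 0.879400

1 1/2 9777/10000
2 1 1947/2000
3 3/2 9699/10000
4 2 1159/1250
5 5/2 9181/10000
6 3 4477/5000
7 7/2 4397/5000
s(0.5y) = (1/(9777/10000) − 1)/(1/2) = 446/9777 ≈ 4.5617%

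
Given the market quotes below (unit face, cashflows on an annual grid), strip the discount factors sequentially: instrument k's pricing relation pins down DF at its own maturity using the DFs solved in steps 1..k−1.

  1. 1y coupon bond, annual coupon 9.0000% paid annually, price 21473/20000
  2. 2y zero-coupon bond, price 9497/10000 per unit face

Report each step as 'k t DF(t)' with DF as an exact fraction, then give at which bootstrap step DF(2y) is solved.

step 1 [1y] bond c/1=9/100: DF=(21473/20000 − 9/100·(0))/(1+9/100) = 197/200 ≈ 0.985000
step 2 [2y] zero: DF = P = 9497/10000 ≈ 0.949700

1 1 197/200
2 2 9497/10000
DF(2y) is solved at step 2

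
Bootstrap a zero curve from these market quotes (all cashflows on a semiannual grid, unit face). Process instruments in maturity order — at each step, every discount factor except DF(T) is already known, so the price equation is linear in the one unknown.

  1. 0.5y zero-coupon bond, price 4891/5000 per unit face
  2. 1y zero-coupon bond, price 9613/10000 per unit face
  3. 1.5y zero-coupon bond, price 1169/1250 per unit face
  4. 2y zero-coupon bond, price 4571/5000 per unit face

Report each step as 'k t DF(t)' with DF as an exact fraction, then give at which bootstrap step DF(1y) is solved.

step 1 [0.5y] zero: DF = P = 4891/5000 ≈ 0.978200
step 2 [1y] zero: DF = P = 9613/10000 ≈ 0.961300
step 3 [1.5y] zero: DF = P = 1169/1250 ≈ 0.935200
step 4 [2y] zero: DF = P = 4571/5000 ≈ 0.914200

1 1/2 4891/5000
2 1 9613/10000
3 3/2 1169/1250
4 2 4571/5000
DF(1y) is solved at step 2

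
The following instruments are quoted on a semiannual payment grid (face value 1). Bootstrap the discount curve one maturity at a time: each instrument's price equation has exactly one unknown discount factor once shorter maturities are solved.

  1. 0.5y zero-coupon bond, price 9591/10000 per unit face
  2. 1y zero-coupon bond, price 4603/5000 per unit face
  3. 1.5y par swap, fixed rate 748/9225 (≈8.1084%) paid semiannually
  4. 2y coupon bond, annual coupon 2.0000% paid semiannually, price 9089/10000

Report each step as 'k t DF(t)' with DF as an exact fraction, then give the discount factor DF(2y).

1 1/2 9591/10000
2 1 4603/5000
3 3/2 4439/5000
4 2 349/400
DF(2y) = 349/400 ≈ 0.872500

step 1 [0.5y] zero: DF = P = 9591/10000 ≈ 0.959100
step 2 [1y] zero: DF = P = 4603/5000 ≈ 0.920600
step 3 [1.5y] swap r/2=374/9225: DF=(1 − 374/9225·(0.959100+0.920600))/(1+374/9225) = 4439/5000 ≈ 0.887800
step 4 [2y] bond c/2=1/100: DF=(9089/10000 − 1/100·(0.959100+0.920600+0.887800))/(1+1/100) = 349/400 ≈ 0.872500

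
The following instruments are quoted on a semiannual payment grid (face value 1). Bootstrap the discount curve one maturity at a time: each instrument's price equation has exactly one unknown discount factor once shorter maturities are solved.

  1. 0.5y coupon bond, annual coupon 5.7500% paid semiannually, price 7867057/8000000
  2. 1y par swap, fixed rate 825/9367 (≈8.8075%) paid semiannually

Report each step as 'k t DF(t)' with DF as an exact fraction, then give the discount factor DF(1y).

1 1/2 9559/10000
2 1 367/400
DF(1y) = 367/400 ≈ 0.917500

step 1 [0.5y] bond c/2=23/800: DF=(7867057/8000000 − 23/800·(0))/(1+23/800) = 9559/10000 ≈ 0.955900
step 2 [1y] swap r/2=825/18734: DF=(1 − 825/18734·(0.955900))/(1+825/18734) = 367/400 ≈ 0.917500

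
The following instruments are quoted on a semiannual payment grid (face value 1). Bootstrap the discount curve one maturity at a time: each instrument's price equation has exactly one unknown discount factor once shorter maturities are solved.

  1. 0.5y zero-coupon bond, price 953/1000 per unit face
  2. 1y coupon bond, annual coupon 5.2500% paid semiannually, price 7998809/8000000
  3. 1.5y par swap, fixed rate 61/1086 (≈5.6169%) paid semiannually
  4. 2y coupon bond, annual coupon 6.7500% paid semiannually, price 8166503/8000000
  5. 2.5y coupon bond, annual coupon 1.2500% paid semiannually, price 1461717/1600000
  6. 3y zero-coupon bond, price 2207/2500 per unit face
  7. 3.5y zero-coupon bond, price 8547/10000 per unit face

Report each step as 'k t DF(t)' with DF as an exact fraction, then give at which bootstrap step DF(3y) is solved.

step 1 [0.5y] zero: DF = P = 953/1000 ≈ 0.953000
step 2 [1y] bond c/2=21/800: DF=(7998809/8000000 − 21/800·(0.953000))/(1+21/800) = 9499/10000 ≈ 0.949900
step 3 [1.5y] swap r/2=61/2172: DF=(1 − 61/2172·(0.953000+0.949900))/(1+61/2172) = 9207/10000 ≈ 0.920700
step 4 [2y] bond c/2=27/800: DF=(8166503/8000000 − 27/800·(0.953000+0.949900+0.920700))/(1+27/800) = 8953/10000 ≈ 0.895300
step 5 [2.5y] bond c/2=1/160: DF=(1461717/1600000 − 1/160·(0.953000+0.949900+0.920700+0.895300))/(1+1/160) = 553/625 ≈ 0.884800
step 6 [3y] zero: DF = P = 2207/2500 ≈ 0.882800
step 7 [3.5y] zero: DF = P = 8547/10000 ≈ 0.854700

1 1/2 953/1000
2 1 9499/10000
3 3/2 9207/10000
4 2 8953/10000
5 5/2 553/625
6 3 2207/2500
7 7/2 8547/10000
DF(3y) is solved at step 6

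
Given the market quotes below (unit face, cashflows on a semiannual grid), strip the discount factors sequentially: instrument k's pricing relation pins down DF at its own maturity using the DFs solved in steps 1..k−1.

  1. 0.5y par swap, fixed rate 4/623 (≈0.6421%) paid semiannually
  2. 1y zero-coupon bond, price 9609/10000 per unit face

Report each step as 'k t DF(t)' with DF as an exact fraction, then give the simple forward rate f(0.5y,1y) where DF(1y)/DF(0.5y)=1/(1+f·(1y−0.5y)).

1 1/2 623/625
2 1 9609/10000
f(0.5y,1y) = ((623/625)/(9609/10000) − 1)/(1/2) = 718/9609 ≈ 7.4722%

step 1 [0.5y] swap r/2=2/623: DF=(1 − 2/623·(0))/(1+2/623) = 623/625 ≈ 0.996800
step 2 [1y] zero: DF = P = 9609/10000 ≈ 0.960900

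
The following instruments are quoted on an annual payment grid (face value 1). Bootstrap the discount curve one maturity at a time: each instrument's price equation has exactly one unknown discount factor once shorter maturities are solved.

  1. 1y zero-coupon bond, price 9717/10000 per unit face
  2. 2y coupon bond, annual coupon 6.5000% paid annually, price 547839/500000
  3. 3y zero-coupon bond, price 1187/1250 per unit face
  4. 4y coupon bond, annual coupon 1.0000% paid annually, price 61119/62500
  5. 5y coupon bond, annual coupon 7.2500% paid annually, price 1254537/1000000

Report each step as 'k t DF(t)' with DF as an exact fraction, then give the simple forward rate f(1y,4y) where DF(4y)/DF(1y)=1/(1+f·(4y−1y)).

step 1 [1y] zero: DF = P = 9717/10000 ≈ 0.971700
step 2 [2y] bond c/1=13/200: DF=(547839/500000 − 13/200·(0.971700))/(1+13/200) = 1939/2000 ≈ 0.969500
step 3 [3y] zero: DF = P = 1187/1250 ≈ 0.949600
step 4 [4y] bond c/1=1/100: DF=(61119/62500 − 1/100·(0.971700+0.969500+0.949600))/(1+1/100) = 2349/2500 ≈ 0.939600
step 5 [5y] bond c/1=29/400: DF=(1254537/1000000 − 29/400·(0.971700+0.969500+0.949600+0.939600))/(1+29/400) = 2277/2500 ≈ 0.910800

1 1 9717/10000
2 2 1939/2000
3 3 1187/1250
4 4 2349/2500
5 5 2277/2500
f(1y,4y) = ((9717/10000)/(2349/2500) − 1)/(3) = 107/9396 ≈ 1.1388%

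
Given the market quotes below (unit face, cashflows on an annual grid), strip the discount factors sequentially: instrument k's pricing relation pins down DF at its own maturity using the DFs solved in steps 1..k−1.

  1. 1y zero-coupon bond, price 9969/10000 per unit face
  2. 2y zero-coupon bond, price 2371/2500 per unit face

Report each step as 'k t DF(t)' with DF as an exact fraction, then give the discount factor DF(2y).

1 1 9969/10000
2 2 2371/2500
DF(2y) = 2371/2500 ≈ 0.948400

step 1 [1y] zero: DF = P = 9969/10000 ≈ 0.996900
step 2 [2y] zero: DF = P = 2371/2500 ≈ 0.948400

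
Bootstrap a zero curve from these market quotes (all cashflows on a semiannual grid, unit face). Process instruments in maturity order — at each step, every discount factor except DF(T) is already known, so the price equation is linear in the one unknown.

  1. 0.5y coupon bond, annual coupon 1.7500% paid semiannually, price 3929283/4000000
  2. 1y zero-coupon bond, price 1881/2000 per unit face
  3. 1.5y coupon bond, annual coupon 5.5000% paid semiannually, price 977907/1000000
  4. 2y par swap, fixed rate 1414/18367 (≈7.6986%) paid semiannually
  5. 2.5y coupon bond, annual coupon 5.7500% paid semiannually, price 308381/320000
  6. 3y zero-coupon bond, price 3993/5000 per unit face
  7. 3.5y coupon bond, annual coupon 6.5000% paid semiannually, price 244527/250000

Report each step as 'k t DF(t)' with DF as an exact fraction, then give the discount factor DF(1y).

1 1/2 4869/5000
2 1 1881/2000
3 3/2 1801/2000
4 2 4293/5000
5 5/2 8341/10000
6 3 3993/5000
7 7/2 7803/10000
DF(1y) = 1881/2000 ≈ 0.940500

step 1 [0.5y] bond c/2=7/800: DF=(3929283/4000000 − 7/800·(0))/(1+7/800) = 4869/5000 ≈ 0.973800
step 2 [1y] zero: DF = P = 1881/2000 ≈ 0.940500
step 3 [1.5y] bond c/2=11/400: DF=(977907/1000000 − 11/400·(0.973800+0.940500))/(1+11/400) = 1801/2000 ≈ 0.900500
step 4 [2y] swap r/2=707/18367: DF=(1 − 707/18367·(0.973800+0.940500+0.900500))/(1+707/18367) = 4293/5000 ≈ 0.858600
step 5 [2.5y] bond c/2=23/800: DF=(308381/320000 − 23/800·(0.973800+0.940500+0.900500+0.858600))/(1+23/800) = 8341/10000 ≈ 0.834100
step 6 [3y] zero: DF = P = 3993/5000 ≈ 0.798600
step 7 [3.5y] bond c/2=13/400: DF=(244527/250000 − 13/400·(0.973800+0.940500+0.900500+0.858600+0.834100+0.798600))/(1+13/400) = 7803/10000 ≈ 0.780300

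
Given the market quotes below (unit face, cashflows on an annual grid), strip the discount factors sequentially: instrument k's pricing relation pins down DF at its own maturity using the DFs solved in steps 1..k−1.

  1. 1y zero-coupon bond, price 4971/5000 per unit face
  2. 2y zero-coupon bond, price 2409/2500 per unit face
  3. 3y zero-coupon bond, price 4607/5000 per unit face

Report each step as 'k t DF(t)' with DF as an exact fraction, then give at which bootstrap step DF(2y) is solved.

step 1 [1y] zero: DF = P = 4971/5000 ≈ 0.994200
step 2 [2y] zero: DF = P = 2409/2500 ≈ 0.963600
step 3 [3y] zero: DF = P = 4607/5000 ≈ 0.921400

1 1 4971/5000
2 2 2409/2500
3 3 4607/5000
DF(2y) is solved at step 2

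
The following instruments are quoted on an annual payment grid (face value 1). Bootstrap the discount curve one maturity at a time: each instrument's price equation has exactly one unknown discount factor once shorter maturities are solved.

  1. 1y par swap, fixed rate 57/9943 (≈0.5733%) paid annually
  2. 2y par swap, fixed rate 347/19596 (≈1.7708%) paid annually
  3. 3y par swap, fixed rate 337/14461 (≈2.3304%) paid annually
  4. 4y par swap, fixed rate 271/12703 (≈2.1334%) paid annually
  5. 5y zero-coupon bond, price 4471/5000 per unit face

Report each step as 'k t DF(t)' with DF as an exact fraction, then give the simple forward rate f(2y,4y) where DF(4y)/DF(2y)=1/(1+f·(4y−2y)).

1 1 9943/10000
2 2 9653/10000
3 3 4663/5000
4 4 9187/10000
5 5 4471/5000
f(2y,4y) = ((9653/10000)/(9187/10000) − 1)/(2) = 233/9187 ≈ 2.5362%

step 1 [1y] swap r/1=57/9943: DF=(1 − 57/9943·(0))/(1+57/9943) = 9943/10000 ≈ 0.994300
step 2 [2y] swap r/1=347/19596: DF=(1 − 347/19596·(0.994300))/(1+347/19596) = 9653/10000 ≈ 0.965300
step 3 [3y] swap r/1=337/14461: DF=(1 − 337/14461·(0.994300+0.965300))/(1+337/14461) = 4663/5000 ≈ 0.932600
step 4 [4y] swap r/1=271/12703: DF=(1 − 271/12703·(0.994300+0.965300+0.932600))/(1+271/12703) = 9187/10000 ≈ 0.918700
step 5 [5y] zero: DF = P = 4471/5000 ≈ 0.894200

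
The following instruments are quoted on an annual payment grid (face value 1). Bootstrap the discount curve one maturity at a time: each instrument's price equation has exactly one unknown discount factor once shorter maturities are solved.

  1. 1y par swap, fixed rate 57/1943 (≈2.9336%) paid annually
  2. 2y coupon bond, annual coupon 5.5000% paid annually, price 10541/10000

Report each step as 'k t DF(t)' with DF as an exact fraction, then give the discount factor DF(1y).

step 1 [1y] swap r/1=57/1943: DF=(1 − 57/1943·(0))/(1+57/1943) = 1943/2000 ≈ 0.971500
step 2 [2y] bond c/1=11/200: DF=(10541/10000 − 11/200·(0.971500))/(1+11/200) = 1897/2000 ≈ 0.948500

1 1 1943/2000
2 2 1897/2000
DF(1y) = 1943/2000 ≈ 0.971500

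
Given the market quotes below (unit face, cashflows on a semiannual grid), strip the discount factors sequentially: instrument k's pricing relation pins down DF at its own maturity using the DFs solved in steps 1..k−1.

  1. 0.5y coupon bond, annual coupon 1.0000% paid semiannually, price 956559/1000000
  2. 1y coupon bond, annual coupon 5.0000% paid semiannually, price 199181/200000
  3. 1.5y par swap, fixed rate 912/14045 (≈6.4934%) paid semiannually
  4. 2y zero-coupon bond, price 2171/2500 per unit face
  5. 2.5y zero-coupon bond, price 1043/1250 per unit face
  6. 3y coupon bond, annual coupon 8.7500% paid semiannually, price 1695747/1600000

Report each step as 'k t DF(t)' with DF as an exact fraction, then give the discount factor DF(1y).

step 1 [0.5y] bond c/2=1/200: DF=(956559/1000000 − 1/200·(0))/(1+1/200) = 4759/5000 ≈ 0.951800
step 2 [1y] bond c/2=1/40: DF=(199181/200000 − 1/40·(0.951800))/(1+1/40) = 2371/2500 ≈ 0.948400
step 3 [1.5y] swap r/2=456/14045: DF=(1 − 456/14045·(0.951800+0.948400))/(1+456/14045) = 568/625 ≈ 0.908800
step 4 [2y] zero: DF = P = 2171/2500 ≈ 0.868400
step 5 [2.5y] zero: DF = P = 1043/1250 ≈ 0.834400
step 6 [3y] bond c/2=7/160: DF=(1695747/1600000 − 7/160·(0.951800+0.948400+0.908800+0.868400+0.834400))/(1+7/160) = 8263/10000 ≈ 0.826300

1 1/2 4759/5000
2 1 2371/2500
3 3/2 568/625
4 2 2171/2500
5 5/2 1043/1250
6 3 8263/10000
DF(1y) = 2371/2500 ≈ 0.948400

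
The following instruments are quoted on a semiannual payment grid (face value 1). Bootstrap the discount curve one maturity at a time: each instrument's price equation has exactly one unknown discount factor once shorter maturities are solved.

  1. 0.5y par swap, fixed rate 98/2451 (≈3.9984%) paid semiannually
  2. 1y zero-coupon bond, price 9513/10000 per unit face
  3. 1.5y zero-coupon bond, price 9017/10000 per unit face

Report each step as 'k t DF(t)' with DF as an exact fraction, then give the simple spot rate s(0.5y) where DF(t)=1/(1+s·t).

step 1 [0.5y] swap r/2=49/2451: DF=(1 − 49/2451·(0))/(1+49/2451) = 2451/2500 ≈ 0.980400
step 2 [1y] zero: DF = P = 9513/10000 ≈ 0.951300
step 3 [1.5y] zero: DF = P = 9017/10000 ≈ 0.901700

1 1/2 2451/2500
2 1 9513/10000
3 3/2 9017/10000
s(0.5y) = (1/(2451/2500) − 1)/(1/2) = 98/2451 ≈ 3.9984%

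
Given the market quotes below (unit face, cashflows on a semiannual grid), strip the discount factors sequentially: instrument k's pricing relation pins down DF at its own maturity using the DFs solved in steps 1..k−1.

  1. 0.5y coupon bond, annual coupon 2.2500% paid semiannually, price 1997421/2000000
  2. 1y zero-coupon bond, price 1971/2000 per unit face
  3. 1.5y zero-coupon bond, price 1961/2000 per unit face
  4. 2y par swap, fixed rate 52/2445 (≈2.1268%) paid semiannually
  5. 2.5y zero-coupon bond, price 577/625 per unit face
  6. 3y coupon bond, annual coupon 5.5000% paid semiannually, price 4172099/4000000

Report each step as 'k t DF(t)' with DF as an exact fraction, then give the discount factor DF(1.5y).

1 1/2 2469/2500
2 1 1971/2000
3 3/2 1961/2000
4 2 599/625
5 5/2 577/625
6 3 8857/10000
DF(1.5y) = 1961/2000 ≈ 0.980500

step 1 [0.5y] bond c/2=9/800: DF=(1997421/2000000 − 9/800·(0))/(1+9/800) = 2469/2500 ≈ 0.987600
step 2 [1y] zero: DF = P = 1971/2000 ≈ 0.985500
step 3 [1.5y] zero: DF = P = 1961/2000 ≈ 0.980500
step 4 [2y] swap r/2=26/2445: DF=(1 − 26/2445·(0.987600+0.985500+0.980500))/(1+26/2445) = 599/625 ≈ 0.958400
step 5 [2.5y] zero: DF = P = 577/625 ≈ 0.923200
step 6 [3y] bond c/2=11/400: DF=(4172099/4000000 − 11/400·(0.987600+0.985500+0.980500+0.958400+0.923200))/(1+11/400) = 8857/10000 ≈ 0.885700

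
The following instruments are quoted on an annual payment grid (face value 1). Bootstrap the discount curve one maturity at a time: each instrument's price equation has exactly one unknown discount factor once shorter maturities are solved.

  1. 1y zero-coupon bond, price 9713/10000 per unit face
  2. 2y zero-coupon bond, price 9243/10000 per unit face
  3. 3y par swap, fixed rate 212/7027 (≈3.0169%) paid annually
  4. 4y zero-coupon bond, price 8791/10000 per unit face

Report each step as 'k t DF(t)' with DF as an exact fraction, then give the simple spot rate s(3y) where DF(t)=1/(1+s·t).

1 1 9713/10000
2 2 9243/10000
3 3 572/625
4 4 8791/10000
s(3y) = (1/(572/625) − 1)/(3) = 53/1716 ≈ 3.0886%

step 1 [1y] zero: DF = P = 9713/10000 ≈ 0.971300
step 2 [2y] zero: DF = P = 9243/10000 ≈ 0.924300
step 3 [3y] swap r/1=212/7027: DF=(1 − 212/7027·(0.971300+0.924300))/(1+212/7027) = 572/625 ≈ 0.915200
step 4 [4y] zero: DF = P = 8791/10000 ≈ 0.879100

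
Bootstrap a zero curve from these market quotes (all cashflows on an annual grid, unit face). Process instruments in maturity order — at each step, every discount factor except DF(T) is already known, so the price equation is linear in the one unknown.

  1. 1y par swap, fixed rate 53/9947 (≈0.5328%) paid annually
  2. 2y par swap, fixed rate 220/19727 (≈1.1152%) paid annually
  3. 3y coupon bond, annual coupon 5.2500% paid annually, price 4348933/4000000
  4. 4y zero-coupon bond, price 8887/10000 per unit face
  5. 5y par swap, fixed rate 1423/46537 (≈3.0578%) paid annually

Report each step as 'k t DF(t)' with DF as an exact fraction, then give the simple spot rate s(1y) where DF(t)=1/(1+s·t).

step 1 [1y] swap r/1=53/9947: DF=(1 − 53/9947·(0))/(1+53/9947) = 9947/10000 ≈ 0.994700
step 2 [2y] swap r/1=220/19727: DF=(1 − 220/19727·(0.994700))/(1+220/19727) = 489/500 ≈ 0.978000
step 3 [3y] bond c/1=21/400: DF=(4348933/4000000 − 21/400·(0.994700+0.978000))/(1+21/400) = 4673/5000 ≈ 0.934600
step 4 [4y] zero: DF = P = 8887/10000 ≈ 0.888700
step 5 [5y] swap r/1=1423/46537: DF=(1 − 1423/46537·(0.994700+0.978000+0.934600+0.888700))/(1+1423/46537) = 8577/10000 ≈ 0.857700

1 1 9947/10000
2 2 489/500
3 3 4673/5000
4 4 8887/10000
5 5 8577/10000
s(1y) = (1/(9947/10000) − 1)/(1) = 53/9947 ≈ 0.5328%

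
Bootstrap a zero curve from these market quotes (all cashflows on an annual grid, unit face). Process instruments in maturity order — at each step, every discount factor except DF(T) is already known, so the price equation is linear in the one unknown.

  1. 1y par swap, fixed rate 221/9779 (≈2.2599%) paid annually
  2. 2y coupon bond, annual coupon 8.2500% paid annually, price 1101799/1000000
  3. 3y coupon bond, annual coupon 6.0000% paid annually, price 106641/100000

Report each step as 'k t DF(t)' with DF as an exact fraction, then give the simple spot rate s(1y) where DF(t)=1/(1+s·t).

1 1 9779/10000
2 2 9433/10000
3 3 8973/10000
s(1y) = (1/(9779/10000) − 1)/(1) = 221/9779 ≈ 2.2599%

step 1 [1y] swap r/1=221/9779: DF=(1 − 221/9779·(0))/(1+221/9779) = 9779/10000 ≈ 0.977900
step 2 [2y] bond c/1=33/400: DF=(1101799/1000000 − 33/400·(0.977900))/(1+33/400) = 9433/10000 ≈ 0.943300
step 3 [3y] bond c/1=3/50: DF=(106641/100000 − 3/50·(0.977900+0.943300))/(1+3/50) = 8973/10000 ≈ 0.897300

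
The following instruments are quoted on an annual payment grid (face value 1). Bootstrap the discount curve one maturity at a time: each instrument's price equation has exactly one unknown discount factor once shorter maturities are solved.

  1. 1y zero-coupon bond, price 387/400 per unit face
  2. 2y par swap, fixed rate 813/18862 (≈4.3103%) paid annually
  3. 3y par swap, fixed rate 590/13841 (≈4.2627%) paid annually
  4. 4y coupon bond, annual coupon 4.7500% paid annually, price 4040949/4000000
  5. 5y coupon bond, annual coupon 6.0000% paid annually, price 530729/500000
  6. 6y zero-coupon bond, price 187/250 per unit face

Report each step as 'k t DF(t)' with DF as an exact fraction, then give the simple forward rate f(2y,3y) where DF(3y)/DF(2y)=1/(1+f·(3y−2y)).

1 1 387/400
2 2 9187/10000
3 3 441/500
4 4 8389/10000
5 5 1993/2500
6 6 187/250
f(2y,3y) = ((9187/10000)/(441/500) − 1)/(1) = 367/8820 ≈ 4.1610%

step 1 [1y] zero: DF = P = 387/400 ≈ 0.967500
step 2 [2y] swap r/1=813/18862: DF=(1 − 813/18862·(0.967500))/(1+813/18862) = 9187/10000 ≈ 0.918700
step 3 [3y] swap r/1=590/13841: DF=(1 − 590/13841·(0.967500+0.918700))/(1+590/13841) = 441/500 ≈ 0.882000
step 4 [4y] bond c/1=19/400: DF=(4040949/4000000 − 19/400·(0.967500+0.918700+0.882000))/(1+19/400) = 8389/10000 ≈ 0.838900
step 5 [5y] bond c/1=3/50: DF=(530729/500000 − 3/50·(0.967500+0.918700+0.882000+0.838900))/(1+3/50) = 1993/2500 ≈ 0.797200
step 6 [6y] zero: DF = P = 187/250 ≈ 0.748000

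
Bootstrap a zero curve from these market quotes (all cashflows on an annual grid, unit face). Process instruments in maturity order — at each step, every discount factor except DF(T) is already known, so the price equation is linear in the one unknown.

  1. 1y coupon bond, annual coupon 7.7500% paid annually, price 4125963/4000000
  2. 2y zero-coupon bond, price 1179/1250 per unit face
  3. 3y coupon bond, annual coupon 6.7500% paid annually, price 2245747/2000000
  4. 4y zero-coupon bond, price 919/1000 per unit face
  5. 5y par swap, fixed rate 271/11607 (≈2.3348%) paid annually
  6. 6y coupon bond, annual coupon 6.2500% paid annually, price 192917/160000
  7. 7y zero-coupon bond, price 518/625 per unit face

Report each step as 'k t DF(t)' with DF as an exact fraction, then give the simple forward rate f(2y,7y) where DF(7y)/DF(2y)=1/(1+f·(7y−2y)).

1 1 9573/10000
2 2 1179/1250
3 3 9317/10000
4 4 919/1000
5 5 2229/2500
6 6 8617/10000
7 7 518/625
f(2y,7y) = ((1179/1250)/(518/625) − 1)/(5) = 143/5180 ≈ 2.7606%

step 1 [1y] bond c/1=31/400: DF=(4125963/4000000 − 31/400·(0))/(1+31/400) = 9573/10000 ≈ 0.957300
step 2 [2y] zero: DF = P = 1179/1250 ≈ 0.943200
step 3 [3y] bond c/1=27/400: DF=(2245747/2000000 − 27/400·(0.957300+0.943200))/(1+27/400) = 9317/10000 ≈ 0.931700
step 4 [4y] zero: DF = P = 919/1000 ≈ 0.919000
step 5 [5y] swap r/1=271/11607: DF=(1 − 271/11607·(0.957300+0.943200+0.931700+0.919000))/(1+271/11607) = 2229/2500 ≈ 0.891600
step 6 [6y] bond c/1=1/16: DF=(192917/160000 − 1/16·(0.957300+0.943200+0.931700+0.919000+0.891600))/(1+1/16) = 8617/10000 ≈ 0.861700
step 7 [7y] zero: DF = P = 518/625 ≈ 0.828800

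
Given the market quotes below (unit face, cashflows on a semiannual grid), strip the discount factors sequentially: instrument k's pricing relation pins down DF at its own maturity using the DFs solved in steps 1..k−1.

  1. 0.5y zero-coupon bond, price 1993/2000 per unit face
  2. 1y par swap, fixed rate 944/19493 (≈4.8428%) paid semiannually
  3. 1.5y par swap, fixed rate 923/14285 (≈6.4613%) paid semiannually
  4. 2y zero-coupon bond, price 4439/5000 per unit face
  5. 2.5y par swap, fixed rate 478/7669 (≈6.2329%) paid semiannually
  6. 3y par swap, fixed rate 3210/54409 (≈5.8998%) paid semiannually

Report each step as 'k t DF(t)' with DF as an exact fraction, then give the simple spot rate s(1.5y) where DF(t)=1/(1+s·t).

step 1 [0.5y] zero: DF = P = 1993/2000 ≈ 0.996500
step 2 [1y] swap r/2=472/19493: DF=(1 − 472/19493·(0.996500))/(1+472/19493) = 1191/1250 ≈ 0.952800
step 3 [1.5y] swap r/2=923/28570: DF=(1 − 923/28570·(0.996500+0.952800))/(1+923/28570) = 9077/10000 ≈ 0.907700
step 4 [2y] zero: DF = P = 4439/5000 ≈ 0.887800
step 5 [2.5y] swap r/2=239/7669: DF=(1 − 239/7669·(0.996500+0.952800+0.907700+0.887800))/(1+239/7669) = 4283/5000 ≈ 0.856600
step 6 [3y] swap r/2=1605/54409: DF=(1 − 1605/54409·(0.996500+0.952800+0.907700+0.887800+0.856600))/(1+1605/54409) = 1679/2000 ≈ 0.839500

1 1/2 1993/2000
2 1 1191/1250
3 3/2 9077/10000
4 2 4439/5000
5 5/2 4283/5000
6 3 1679/2000
s(1.5y) = (1/(9077/10000) − 1)/(3/2) = 1846/27231 ≈ 6.7790%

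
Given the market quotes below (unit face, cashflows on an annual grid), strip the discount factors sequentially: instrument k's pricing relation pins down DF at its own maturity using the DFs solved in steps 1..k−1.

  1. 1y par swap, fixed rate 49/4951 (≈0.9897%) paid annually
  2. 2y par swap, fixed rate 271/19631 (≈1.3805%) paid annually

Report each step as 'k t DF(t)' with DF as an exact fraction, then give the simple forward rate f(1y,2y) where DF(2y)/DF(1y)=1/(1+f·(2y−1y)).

1 1 4951/5000
2 2 9729/10000
f(1y,2y) = ((4951/5000)/(9729/10000) − 1)/(1) = 173/9729 ≈ 1.7782%

step 1 [1y] swap r/1=49/4951: DF=(1 − 49/4951·(0))/(1+49/4951) = 4951/5000 ≈ 0.990200
step 2 [2y] swap r/1=271/19631: DF=(1 − 271/19631·(0.990200))/(1+271/19631) = 9729/10000 ≈ 0.972900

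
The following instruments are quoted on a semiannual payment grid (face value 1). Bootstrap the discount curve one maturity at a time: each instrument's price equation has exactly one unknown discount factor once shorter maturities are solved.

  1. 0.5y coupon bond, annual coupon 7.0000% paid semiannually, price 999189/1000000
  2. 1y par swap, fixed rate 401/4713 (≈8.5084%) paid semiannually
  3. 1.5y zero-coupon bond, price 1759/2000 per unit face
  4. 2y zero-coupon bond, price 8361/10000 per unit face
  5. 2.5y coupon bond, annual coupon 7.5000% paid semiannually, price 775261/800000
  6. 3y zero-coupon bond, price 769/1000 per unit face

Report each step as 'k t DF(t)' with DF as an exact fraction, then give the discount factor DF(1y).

step 1 [0.5y] bond c/2=7/200: DF=(999189/1000000 − 7/200·(0))/(1+7/200) = 4827/5000 ≈ 0.965400
step 2 [1y] swap r/2=401/9426: DF=(1 − 401/9426·(0.965400))/(1+401/9426) = 4599/5000 ≈ 0.919800
step 3 [1.5y] zero: DF = P = 1759/2000 ≈ 0.879500
step 4 [2y] zero: DF = P = 8361/10000 ≈ 0.836100
step 5 [2.5y] bond c/2=3/80: DF=(775261/800000 − 3/80·(0.965400+0.919800+0.879500+0.836100))/(1+3/80) = 8039/10000 ≈ 0.803900
step 6 [3y] zero: DF = P = 769/1000 ≈ 0.769000

1 1/2 4827/5000
2 1 4599/5000
3 3/2 1759/2000
4 2 8361/10000
5 5/2 8039/10000
6 3 769/1000
DF(1y) = 4599/5000 ≈ 0.919800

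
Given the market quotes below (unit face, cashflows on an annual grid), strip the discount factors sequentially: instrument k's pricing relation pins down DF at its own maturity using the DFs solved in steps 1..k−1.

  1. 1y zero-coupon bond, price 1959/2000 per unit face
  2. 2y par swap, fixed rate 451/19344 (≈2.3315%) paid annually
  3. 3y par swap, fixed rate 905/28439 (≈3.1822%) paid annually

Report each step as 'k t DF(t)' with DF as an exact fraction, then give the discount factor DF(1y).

1 1 1959/2000
2 2 9549/10000
3 3 1819/2000
DF(1y) = 1959/2000 ≈ 0.979500

step 1 [1y] zero: DF = P = 1959/2000 ≈ 0.979500
step 2 [2y] swap r/1=451/19344: DF=(1 − 451/19344·(0.979500))/(1+451/19344) = 9549/10000 ≈ 0.954900
step 3 [3y] swap r/1=905/28439: DF=(1 − 905/28439·(0.979500+0.954900))/(1+905/28439) = 1819/2000 ≈ 0.909500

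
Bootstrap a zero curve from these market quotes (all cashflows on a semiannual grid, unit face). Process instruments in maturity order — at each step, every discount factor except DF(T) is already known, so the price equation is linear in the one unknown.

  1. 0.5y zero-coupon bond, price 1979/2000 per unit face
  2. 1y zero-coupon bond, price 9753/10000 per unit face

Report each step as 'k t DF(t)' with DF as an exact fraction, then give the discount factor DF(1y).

1 1/2 1979/2000
2 1 9753/10000
DF(1y) = 9753/10000 ≈ 0.975300

step 1 [0.5y] zero: DF = P = 1979/2000 ≈ 0.989500
step 2 [1y] zero: DF = P = 9753/10000 ≈ 0.975300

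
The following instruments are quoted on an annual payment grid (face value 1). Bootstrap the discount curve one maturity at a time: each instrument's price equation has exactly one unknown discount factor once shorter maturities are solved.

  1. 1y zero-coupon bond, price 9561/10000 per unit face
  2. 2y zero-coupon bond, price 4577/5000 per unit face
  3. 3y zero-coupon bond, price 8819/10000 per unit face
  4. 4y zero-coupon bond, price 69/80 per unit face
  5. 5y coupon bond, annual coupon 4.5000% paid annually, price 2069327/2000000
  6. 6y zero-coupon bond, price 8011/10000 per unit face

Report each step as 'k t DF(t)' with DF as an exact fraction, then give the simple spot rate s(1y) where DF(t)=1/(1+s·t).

1 1 9561/10000
2 2 4577/5000
3 3 8819/10000
4 4 69/80
5 5 1043/1250
6 6 8011/10000
s(1y) = (1/(9561/10000) − 1)/(1) = 439/9561 ≈ 4.5916%

step 1 [1y] zero: DF = P = 9561/10000 ≈ 0.956100
step 2 [2y] zero: DF = P = 4577/5000 ≈ 0.915400
step 3 [3y] zero: DF = P = 8819/10000 ≈ 0.881900
step 4 [4y] zero: DF = P = 69/80 ≈ 0.862500
step 5 [5y] bond c/1=9/200: DF=(2069327/2000000 − 9/200·(0.956100+0.915400+0.881900+0.862500))/(1+9/200) = 1043/1250 ≈ 0.834400
step 6 [6y] zero: DF = P = 8011/10000 ≈ 0.801100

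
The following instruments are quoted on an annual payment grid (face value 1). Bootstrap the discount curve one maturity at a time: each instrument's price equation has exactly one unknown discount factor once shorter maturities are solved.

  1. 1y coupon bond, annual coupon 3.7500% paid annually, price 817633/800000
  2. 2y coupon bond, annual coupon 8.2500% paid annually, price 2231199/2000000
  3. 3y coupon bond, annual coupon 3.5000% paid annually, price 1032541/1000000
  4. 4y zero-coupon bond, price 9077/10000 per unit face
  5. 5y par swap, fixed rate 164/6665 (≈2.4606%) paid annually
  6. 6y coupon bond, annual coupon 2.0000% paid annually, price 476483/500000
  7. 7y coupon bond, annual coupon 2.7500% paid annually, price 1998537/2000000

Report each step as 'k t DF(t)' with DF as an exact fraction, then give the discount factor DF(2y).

step 1 [1y] bond c/1=3/80: DF=(817633/800000 − 3/80·(0))/(1+3/80) = 9851/10000 ≈ 0.985100
step 2 [2y] bond c/1=33/400: DF=(2231199/2000000 − 33/400·(0.985100))/(1+33/400) = 1911/2000 ≈ 0.955500
step 3 [3y] bond c/1=7/200: DF=(1032541/1000000 − 7/200·(0.985100+0.955500))/(1+7/200) = 233/250 ≈ 0.932000
step 4 [4y] zero: DF = P = 9077/10000 ≈ 0.907700
step 5 [5y] swap r/1=164/6665: DF=(1 − 164/6665·(0.985100+0.955500+0.932000+0.907700))/(1+164/6665) = 2213/2500 ≈ 0.885200
step 6 [6y] bond c/1=1/50: DF=(476483/500000 − 1/50·(0.985100+0.955500+0.932000+0.907700+0.885200))/(1+1/50) = 2107/2500 ≈ 0.842800
step 7 [7y] bond c/1=11/400: DF=(1998537/2000000 − 11/400·(0.985100+0.955500+0.932000+0.907700+0.885200+0.842800))/(1+11/400) = 8251/10000 ≈ 0.825100

1 1 9851/10000
2 2 1911/2000
3 3 233/250
4 4 9077/10000
5 5 2213/2500
6 6 2107/2500
7 7 8251/10000
DF(2y) = 1911/2000 ≈ 0.955500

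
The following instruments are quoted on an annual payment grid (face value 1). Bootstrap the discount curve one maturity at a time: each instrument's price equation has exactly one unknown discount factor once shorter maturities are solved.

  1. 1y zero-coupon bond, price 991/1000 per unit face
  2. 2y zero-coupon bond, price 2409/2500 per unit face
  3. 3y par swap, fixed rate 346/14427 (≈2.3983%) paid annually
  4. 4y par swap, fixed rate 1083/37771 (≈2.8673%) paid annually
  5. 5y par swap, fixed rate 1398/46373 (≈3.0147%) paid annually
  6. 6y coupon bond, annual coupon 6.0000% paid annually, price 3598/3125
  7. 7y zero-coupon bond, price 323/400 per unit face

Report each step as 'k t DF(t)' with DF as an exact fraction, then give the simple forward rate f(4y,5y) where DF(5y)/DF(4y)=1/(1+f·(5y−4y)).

step 1 [1y] zero: DF = P = 991/1000 ≈ 0.991000
step 2 [2y] zero: DF = P = 2409/2500 ≈ 0.963600
step 3 [3y] swap r/1=346/14427: DF=(1 − 346/14427·(0.991000+0.963600))/(1+346/14427) = 2327/2500 ≈ 0.930800
step 4 [4y] swap r/1=1083/37771: DF=(1 − 1083/37771·(0.991000+0.963600+0.930800))/(1+1083/37771) = 8917/10000 ≈ 0.891700
step 5 [5y] swap r/1=1398/46373: DF=(1 − 1398/46373·(0.991000+0.963600+0.930800+0.891700))/(1+1398/46373) = 4301/5000 ≈ 0.860200
step 6 [6y] bond c/1=3/50: DF=(3598/3125 − 3/50·(0.991000+0.963600+0.930800+0.891700+0.860200))/(1+3/50) = 8237/10000 ≈ 0.823700
step 7 [7y] zero: DF = P = 323/400 ≈ 0.807500

1 1 991/1000
2 2 2409/2500
3 3 2327/2500
4 4 8917/10000
5 5 4301/5000
6 6 8237/10000
7 7 323/400
f(4y,5y) = ((8917/10000)/(4301/5000) − 1)/(1) = 315/8602 ≈ 3.6619%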